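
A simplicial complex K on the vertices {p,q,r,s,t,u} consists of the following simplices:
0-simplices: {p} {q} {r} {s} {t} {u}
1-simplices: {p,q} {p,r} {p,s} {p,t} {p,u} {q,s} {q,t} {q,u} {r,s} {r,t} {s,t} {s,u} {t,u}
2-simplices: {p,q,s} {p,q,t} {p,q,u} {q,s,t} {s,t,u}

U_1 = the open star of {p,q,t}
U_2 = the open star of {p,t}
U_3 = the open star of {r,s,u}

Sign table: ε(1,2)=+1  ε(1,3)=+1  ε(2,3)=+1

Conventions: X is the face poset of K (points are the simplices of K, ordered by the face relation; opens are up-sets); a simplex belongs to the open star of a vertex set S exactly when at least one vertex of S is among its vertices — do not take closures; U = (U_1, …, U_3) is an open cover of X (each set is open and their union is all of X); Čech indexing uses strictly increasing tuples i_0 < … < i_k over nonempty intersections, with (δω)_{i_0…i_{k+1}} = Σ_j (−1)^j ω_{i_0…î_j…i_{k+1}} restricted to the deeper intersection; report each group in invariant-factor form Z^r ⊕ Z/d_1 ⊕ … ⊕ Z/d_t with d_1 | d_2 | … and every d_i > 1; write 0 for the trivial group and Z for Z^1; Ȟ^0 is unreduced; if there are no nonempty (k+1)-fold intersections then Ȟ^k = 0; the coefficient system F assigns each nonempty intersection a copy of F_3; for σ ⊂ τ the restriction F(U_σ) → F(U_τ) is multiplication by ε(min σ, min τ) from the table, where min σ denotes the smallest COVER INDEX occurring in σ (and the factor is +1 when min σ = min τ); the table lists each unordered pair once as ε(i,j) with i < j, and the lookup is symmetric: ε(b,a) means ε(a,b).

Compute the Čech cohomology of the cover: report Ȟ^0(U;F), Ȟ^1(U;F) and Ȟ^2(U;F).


Ȟ^0 ≅ Z/3, Ȟ^1 ≅ 0 and Ȟ^2 ≅ 0

nonempty intersections:
  U1={{p},{q},{t},{p,q},{p,r},{p,s},{p,t},{p,u},{q,s},{q,t},{q,u},{r,t},{s,t},{t,u},{p,q,s},{p,q,t},{p,q,u},{q,s,t},{s,t,u}} U2={{p},{t},{p,q},{p,r},{p,s},{p,t},{p,u},{q,t},{r,t},{s,t},{t,u},{p,q,s},{p,q,t},{p,q,u},{q,s,t},{s,t,u}} U3={{r},{s},{u},{p,r},{p,s},{p,u},{q,s},{q,u},{r,s},{r,t},{s,t},{s,u},{t,u},{p,q,s},{p,q,u},{q,s,t},{s,t,u}}
  U12={{p},{t},{p,q},{p,r},{p,s},{p,t},{p,u},{q,t},{r,t},{s,t},{t,u},{p,q,s},{p,q,t},{p,q,u},{q,s,t},{s,t,u}} U13={{p,r},{p,s},{p,u},{q,s},{q,u},{r,t},{s,t},{t,u},{p,q,s},{p,q,u},{q,s,t},{s,t,u}} U23={{p,r},{p,s},{p,u},{r,t},{s,t},{t,u},{p,q,s},{p,q,u},{q,s,t},{s,t,u}}
  U123={{p,r},{p,s},{p,u},{r,t},{s,t},{t,u},{p,q,s},{p,q,u},{q,s,t},{s,t,u}}
C dims 3,3,1; δ0: rk_F3 2; δ1: rk_F3 1
Ȟ^0: (3−2)−0=1 ⇒ Z/3
Ȟ^1: (3−1)−2=0 ⇒ 0
Ȟ^2: (1−0)−1=0 ⇒ 0


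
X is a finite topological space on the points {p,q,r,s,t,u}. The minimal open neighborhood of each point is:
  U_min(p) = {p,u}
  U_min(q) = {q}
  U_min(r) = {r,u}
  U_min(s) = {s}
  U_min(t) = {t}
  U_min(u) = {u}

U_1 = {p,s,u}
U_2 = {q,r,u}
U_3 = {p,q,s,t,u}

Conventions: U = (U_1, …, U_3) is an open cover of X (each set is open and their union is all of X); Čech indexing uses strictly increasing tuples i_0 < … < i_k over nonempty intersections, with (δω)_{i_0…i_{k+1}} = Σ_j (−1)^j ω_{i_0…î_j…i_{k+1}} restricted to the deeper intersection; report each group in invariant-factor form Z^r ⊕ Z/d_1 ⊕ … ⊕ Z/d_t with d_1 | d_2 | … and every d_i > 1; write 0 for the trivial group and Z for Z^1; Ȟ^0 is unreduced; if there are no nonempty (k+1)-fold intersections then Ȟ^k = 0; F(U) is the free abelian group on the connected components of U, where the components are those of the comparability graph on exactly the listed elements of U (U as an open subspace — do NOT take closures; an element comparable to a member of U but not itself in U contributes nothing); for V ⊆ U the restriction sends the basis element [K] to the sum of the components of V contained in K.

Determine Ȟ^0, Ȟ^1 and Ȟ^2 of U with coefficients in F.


nerve simplices:
  U12={u} U13={p,s,u} U23={q,u}
  U123={u}
components per intersection:
  U1: {p,u} {s}
  U2: {q} {r,u}
  U3: {p,u} {q} {s} {t}
  U12: {u}
  U13: {p,u} {s}
  U23: {q} {u}
  U123: {u}
C dims 8,5,1; δ0: rk 4, SNF 1^4; δ1: rk 1, SNF 1^1
degree 0: 8−4−0 = 4 → Ȟ^0 ≅ Z^4
degree 1: 5−1−4 = 0 → Ȟ^1 ≅ 0
degree 2: 1−0−1 = 0 → Ȟ^2 ≅ 0

Ȟ^0(U;F) ≅ Z^4; Ȟ^1(U;F) ≅ 0; Ȟ^2(U;F) ≅ 0


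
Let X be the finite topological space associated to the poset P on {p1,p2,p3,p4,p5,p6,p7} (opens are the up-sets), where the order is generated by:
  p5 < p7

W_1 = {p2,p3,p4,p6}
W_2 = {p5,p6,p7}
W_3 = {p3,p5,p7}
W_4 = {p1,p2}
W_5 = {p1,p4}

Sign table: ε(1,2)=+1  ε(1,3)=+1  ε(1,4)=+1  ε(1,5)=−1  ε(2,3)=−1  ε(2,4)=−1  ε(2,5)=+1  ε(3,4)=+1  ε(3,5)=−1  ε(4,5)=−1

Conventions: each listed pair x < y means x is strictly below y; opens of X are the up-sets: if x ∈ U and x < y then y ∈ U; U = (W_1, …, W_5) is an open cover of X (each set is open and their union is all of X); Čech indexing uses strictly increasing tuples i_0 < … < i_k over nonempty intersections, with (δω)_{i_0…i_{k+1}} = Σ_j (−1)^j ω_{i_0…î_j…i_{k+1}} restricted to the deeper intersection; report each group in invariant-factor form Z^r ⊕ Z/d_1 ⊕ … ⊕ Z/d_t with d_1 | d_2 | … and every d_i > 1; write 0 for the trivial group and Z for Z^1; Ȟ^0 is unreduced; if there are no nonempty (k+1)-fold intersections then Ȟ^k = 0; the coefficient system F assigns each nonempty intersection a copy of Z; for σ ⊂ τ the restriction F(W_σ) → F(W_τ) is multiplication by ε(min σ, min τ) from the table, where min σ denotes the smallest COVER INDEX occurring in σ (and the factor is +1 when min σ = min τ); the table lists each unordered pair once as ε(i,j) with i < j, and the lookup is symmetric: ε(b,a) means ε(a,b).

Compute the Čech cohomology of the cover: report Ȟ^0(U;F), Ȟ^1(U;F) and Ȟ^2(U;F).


Ȟ^0 = 0; Ȟ^1 = Z ⊕ Z/2; Ȟ^2 = 0

nonempty intersections:
  W12={p6} W13={p3} W14={p2} W15={p4} W23={p5,p7} W45={p1}
C dims 5,6; δ0: rk 5, SNF 1^4·2
Ȟ^0: (5−5)−0=0 ⇒ 0
Ȟ^1: (6−0)−5=1 plus torsion [2] ⇒ Z ⊕ Z/2
Ȟ^2: (0−0)−0=0 ⇒ 0


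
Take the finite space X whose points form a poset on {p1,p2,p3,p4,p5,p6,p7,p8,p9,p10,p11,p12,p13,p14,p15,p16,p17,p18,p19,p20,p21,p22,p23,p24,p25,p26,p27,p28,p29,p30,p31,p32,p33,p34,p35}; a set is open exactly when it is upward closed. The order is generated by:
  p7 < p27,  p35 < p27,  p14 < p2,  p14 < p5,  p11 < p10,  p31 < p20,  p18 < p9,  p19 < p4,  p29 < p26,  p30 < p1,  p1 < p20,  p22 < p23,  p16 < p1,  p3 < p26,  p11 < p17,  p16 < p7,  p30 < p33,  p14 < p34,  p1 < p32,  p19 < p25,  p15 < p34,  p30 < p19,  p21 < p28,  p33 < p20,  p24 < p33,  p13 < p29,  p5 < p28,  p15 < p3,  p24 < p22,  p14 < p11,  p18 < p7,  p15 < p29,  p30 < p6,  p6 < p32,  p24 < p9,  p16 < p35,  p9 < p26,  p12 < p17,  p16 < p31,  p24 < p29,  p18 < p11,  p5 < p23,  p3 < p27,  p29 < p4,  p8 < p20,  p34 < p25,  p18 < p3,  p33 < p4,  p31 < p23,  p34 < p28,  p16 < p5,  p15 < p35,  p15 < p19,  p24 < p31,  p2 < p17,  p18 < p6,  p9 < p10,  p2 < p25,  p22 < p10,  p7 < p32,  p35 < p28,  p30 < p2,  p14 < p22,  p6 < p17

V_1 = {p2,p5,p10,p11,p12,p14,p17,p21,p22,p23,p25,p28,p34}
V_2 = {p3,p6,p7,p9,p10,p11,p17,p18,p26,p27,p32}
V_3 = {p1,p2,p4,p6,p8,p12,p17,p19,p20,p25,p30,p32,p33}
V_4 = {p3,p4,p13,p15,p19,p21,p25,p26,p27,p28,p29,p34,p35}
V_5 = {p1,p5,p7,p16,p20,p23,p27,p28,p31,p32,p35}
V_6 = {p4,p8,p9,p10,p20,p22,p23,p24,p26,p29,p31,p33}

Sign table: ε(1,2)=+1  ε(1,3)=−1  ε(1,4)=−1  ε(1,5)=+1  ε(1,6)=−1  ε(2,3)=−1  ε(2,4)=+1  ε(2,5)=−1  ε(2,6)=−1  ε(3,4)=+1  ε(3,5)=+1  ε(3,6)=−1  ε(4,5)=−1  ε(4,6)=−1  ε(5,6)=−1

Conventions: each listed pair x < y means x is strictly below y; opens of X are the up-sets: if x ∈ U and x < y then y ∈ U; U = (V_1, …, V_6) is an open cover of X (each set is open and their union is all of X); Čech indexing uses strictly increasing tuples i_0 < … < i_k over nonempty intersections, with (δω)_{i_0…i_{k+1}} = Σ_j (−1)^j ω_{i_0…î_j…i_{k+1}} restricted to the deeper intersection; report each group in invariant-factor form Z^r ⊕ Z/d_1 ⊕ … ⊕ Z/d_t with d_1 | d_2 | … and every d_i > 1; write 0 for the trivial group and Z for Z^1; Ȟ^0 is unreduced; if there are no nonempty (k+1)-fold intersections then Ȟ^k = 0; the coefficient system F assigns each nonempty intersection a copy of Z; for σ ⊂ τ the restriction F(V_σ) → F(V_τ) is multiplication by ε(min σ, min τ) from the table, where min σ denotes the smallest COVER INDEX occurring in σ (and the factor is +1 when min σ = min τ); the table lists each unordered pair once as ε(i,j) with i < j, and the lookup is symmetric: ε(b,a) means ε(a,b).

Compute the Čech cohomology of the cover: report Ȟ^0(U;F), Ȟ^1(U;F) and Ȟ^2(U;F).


Ȟ^0 ≅ 0,  Ȟ^1 ≅ Z/2,  Ȟ^2 ≅ Z

nonempty overlaps:
  V12={p10,p11,p17} V13={p2,p12,p17,p25} V14={p21,p25,p28,p34} V15={p5,p23,p28} V16={p10,p22,p23} V23={p6,p17,p32} V24={p3,p26,p27} V25={p7,p27,p32} V26={p9,p10,p26} V34={p4,p19,p25} V35={p1,p20,p32} V36={p4,p8,p20,p33} V45={p27,p28,p35} V46={p4,p26,p29} V56={p20,p23,p31}
  V123={p17} V126={p10} V134={p25} V145={p28} V156={p23} V235={p32} V245={p27} V246={p26} V346={p4} V356={p20}
C dims 6,15,10; δ0: rk 6, SNF 1^5·2; δ1: rk 9, SNF 1^9
degree 0: 6−6−0 = 0 → Ȟ^0 ≅ 0
degree 1: 15−9−6 = 0 plus torsion [2] → Ȟ^1 ≅ Z/2
degree 2: 10−0−9 = 1 → Ȟ^2 ≅ Z


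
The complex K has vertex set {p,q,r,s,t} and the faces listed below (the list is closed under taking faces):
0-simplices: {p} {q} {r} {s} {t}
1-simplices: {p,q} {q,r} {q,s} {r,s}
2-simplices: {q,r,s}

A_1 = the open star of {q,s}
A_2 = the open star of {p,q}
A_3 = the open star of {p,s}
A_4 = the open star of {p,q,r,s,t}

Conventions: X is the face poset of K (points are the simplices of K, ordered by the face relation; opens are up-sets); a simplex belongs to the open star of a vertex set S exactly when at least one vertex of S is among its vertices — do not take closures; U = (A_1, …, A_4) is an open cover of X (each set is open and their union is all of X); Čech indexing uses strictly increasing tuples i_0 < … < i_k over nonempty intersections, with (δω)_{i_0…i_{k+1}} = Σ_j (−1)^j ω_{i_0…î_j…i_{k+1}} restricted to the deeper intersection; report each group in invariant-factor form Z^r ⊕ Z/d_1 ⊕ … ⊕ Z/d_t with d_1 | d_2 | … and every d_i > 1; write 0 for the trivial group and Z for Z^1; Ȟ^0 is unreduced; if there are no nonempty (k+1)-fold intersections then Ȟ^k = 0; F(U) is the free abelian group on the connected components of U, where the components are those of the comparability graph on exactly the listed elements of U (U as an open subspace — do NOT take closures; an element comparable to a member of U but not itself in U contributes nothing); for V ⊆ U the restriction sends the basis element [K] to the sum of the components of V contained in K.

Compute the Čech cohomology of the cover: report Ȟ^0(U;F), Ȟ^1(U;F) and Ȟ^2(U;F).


Ȟ^0(U;F) ≅ Z^2, Ȟ^1(U;F) ≅ 0 and Ȟ^2(U;F) ≅ 0

nerve simplices:
  A1={{q},{s},{p,q},{q,r},{q,s},{r,s},{q,r,s}} A2={{p},{q},{p,q},{q,r},{q,s},{q,r,s}} A3={{p},{s},{p,q},{q,s},{r,s},{q,r,s}} A4={{p},{q},{r},{s},{t},{p,q},{q,r},{q,s},{r,s},{q,r,s}}
  A12={{q},{p,q},{q,r},{q,s},{q,r,s}} A13={{s},{p,q},{q,s},{r,s},{q,r,s}} A14={{q},{s},{p,q},{q,r},{q,s},{r,s},{q,r,s}} A23={{p},{p,q},{q,s},{q,r,s}} A24={{p},{q},{p,q},{q,r},{q,s},{q,r,s}} A34={{p},{s},{p,q},{q,s},{r,s},{q,r,s}}
  A123={{p,q},{q,s},{q,r,s}} A124={{q},{p,q},{q,r},{q,s},{q,r,s}} A134={{s},{p,q},{q,s},{r,s},{q,r,s}} A234={{p},{p,q},{q,s},{q,r,s}}
  A1234={{p,q},{q,s},{q,r,s}}
components per intersection:
  A1: {{q},{s},{p,q},{q,r},{q,s},{r,s},{q,r,s}}
  A2: {{p},{q},{p,q},{q,r},{q,s},{q,r,s}}
  A3: {{p},{p,q}} {{s},{q,s},{r,s},{q,r,s}}
  A4: {{p},{q},{r},{s},{p,q},{q,r},{q,s},{r,s},{q,r,s}} {{t}}
  A12: {{q},{p,q},{q,r},{q,s},{q,r,s}}
  A13: {{s},{q,s},{r,s},{q,r,s}} {{p,q}}
  A14: {{q},{s},{p,q},{q,r},{q,s},{r,s},{q,r,s}}
  A23: {{p},{p,q}} {{q,s},{q,r,s}}
  A24: {{p},{q},{p,q},{q,r},{q,s},{q,r,s}}
  A34: {{p},{p,q}} {{s},{q,s},{r,s},{q,r,s}}
  A123: {{p,q}} {{q,s},{q,r,s}}
  A124: {{q},{p,q},{q,r},{q,s},{q,r,s}}
  A134: {{s},{q,s},{r,s},{q,r,s}} {{p,q}}
  A234: {{p},{p,q}} {{q,s},{q,r,s}}
  A1234: {{p,q}} {{q,s},{q,r,s}}
C dims 6,9,7,2; δ0: rk 4, SNF 1^4; δ1: rk 5, SNF 1^5; δ2: rk 2, SNF 1^2
degree 0: 6−4−0 = 2 → Ȟ^0 ≅ Z^2
degree 1: 9−5−4 = 0 → Ȟ^1 ≅ 0
degree 2: 7−2−5 = 0 → Ȟ^2 ≅ 0


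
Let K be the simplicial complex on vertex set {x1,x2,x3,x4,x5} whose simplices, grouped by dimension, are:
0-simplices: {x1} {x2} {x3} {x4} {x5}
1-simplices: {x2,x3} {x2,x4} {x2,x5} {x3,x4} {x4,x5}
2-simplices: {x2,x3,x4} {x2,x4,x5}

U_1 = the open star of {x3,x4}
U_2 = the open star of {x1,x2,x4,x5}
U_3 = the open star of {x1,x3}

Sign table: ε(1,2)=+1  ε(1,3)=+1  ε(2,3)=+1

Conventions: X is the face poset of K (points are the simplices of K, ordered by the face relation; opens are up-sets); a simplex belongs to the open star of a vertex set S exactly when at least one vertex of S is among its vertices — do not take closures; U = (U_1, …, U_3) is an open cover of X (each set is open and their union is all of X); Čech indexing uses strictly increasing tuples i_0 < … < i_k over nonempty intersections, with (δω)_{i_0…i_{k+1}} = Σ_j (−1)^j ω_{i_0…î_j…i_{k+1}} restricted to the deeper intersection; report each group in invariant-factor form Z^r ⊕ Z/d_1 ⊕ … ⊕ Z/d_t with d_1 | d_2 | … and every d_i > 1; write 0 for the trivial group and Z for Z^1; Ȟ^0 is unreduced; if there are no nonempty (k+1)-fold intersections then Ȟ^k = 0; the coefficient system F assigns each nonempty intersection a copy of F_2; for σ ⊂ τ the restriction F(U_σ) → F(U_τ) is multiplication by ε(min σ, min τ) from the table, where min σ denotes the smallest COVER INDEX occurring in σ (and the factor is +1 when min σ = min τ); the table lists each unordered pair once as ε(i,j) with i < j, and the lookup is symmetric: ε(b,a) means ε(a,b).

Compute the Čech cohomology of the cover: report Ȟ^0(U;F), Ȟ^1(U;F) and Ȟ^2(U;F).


Ȟ^0 ≅ Z/2; Ȟ^1 ≅ 0; Ȟ^2 ≅ 0

cover nerve:
  U1={{x3},{x4},{x2,x3},{x2,x4},{x3,x4},{x4,x5},{x2,x3,x4},{x2,x4,x5}} U2={{x1},{x2},{x4},{x5},{x2,x3},{x2,x4},{x2,x5},{x3,x4},{x4,x5},{x2,x3,x4},{x2,x4,x5}} U3={{x1},{x3},{x2,x3},{x3,x4},{x2,x3,x4}}
  U12={{x4},{x2,x3},{x2,x4},{x3,x4},{x4,x5},{x2,x3,x4},{x2,x4,x5}} U13={{x3},{x2,x3},{x3,x4},{x2,x3,x4}} U23={{x1},{x2,x3},{x3,x4},{x2,x3,x4}}
  U123={{x2,x3},{x3,x4},{x2,x3,x4}}
C dims 3,3,1; δ0: rk_F2 2; δ1: rk_F2 1
Ȟ^0: (3−2)−0=1 ⇒ Z/2
Ȟ^1: (3−1)−2=0 ⇒ 0
Ȟ^2: (1−0)−1=0 ⇒ 0


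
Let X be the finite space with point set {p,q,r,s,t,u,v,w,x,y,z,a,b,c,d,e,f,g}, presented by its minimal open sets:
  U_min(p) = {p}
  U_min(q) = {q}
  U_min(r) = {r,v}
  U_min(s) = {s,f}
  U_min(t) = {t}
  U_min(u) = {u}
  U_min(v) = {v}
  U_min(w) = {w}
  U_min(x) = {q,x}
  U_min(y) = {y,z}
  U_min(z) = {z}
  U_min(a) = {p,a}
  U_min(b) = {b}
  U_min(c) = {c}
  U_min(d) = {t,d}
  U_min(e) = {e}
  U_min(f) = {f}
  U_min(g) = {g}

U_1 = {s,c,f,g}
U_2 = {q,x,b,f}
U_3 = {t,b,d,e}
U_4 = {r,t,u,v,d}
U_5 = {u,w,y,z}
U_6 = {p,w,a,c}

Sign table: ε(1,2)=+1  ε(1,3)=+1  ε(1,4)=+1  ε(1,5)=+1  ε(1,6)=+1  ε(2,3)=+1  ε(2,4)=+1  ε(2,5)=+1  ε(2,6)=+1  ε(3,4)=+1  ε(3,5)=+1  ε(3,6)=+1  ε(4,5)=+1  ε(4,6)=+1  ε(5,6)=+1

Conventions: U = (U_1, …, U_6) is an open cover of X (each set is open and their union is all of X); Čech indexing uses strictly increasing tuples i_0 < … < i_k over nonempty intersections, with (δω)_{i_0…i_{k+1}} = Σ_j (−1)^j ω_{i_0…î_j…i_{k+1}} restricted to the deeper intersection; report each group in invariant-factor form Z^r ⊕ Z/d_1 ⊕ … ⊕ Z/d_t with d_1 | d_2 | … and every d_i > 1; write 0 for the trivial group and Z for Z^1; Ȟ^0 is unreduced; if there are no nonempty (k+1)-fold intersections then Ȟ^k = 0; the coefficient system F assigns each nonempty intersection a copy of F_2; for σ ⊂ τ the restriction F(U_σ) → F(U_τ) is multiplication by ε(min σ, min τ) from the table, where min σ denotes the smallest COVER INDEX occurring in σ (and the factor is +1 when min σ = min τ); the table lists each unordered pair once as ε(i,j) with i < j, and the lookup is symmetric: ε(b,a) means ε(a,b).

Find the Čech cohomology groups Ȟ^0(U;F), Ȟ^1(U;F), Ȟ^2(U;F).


nonempty overlaps:
  U12={f} U16={c} U23={b} U34={t,d} U45={u} U56={w}
C dims 6,6; δ0: rk_F2 5
degree 0: 6−5−0 = 1 → Ȟ^0 ≅ Z/2
degree 1: 6−0−5 = 1 → Ȟ^1 ≅ Z/2
degree 2: 0−0−0 = 0 → Ȟ^2 ≅ 0

Ȟ^0 = Z/2,  Ȟ^1 = Z/2,  Ȟ^2 = 0


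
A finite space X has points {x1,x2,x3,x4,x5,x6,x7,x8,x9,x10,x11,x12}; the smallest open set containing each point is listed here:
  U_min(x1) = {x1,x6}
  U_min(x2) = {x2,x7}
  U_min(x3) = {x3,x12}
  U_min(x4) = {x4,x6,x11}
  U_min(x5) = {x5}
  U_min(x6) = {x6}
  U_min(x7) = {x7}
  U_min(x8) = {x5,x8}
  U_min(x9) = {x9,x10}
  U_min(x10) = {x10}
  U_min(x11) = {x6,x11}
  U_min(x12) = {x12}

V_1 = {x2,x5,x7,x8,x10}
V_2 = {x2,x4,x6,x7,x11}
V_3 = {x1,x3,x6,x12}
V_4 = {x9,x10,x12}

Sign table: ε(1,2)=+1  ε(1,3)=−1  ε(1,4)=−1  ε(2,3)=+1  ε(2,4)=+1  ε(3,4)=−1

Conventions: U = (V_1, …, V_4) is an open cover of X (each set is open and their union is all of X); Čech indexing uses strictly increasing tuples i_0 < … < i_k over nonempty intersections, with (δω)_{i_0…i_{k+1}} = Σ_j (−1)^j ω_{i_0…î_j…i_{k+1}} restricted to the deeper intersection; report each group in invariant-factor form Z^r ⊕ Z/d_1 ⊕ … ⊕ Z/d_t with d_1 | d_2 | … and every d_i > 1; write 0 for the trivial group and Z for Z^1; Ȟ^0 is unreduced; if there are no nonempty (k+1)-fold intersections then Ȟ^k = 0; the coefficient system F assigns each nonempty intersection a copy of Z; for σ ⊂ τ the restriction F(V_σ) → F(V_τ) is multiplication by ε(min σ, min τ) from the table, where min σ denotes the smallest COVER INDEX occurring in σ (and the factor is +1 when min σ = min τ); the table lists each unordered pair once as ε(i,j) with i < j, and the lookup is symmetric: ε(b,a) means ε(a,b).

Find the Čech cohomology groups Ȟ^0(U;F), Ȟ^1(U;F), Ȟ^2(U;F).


intersection data:
  V12={x2,x7} V14={x10} V23={x6} V34={x12}
C dims 4,4; δ0: rk 3, SNF 1^3
Ȟ^0 = (4 − 3) − 0 = 1, so Ȟ^0 ≅ Z
Ȟ^1 = (4 − 0) − 3 = 1, so Ȟ^1 ≅ Z
Ȟ^2 = (0 − 0) − 0 = 0, so Ȟ^2 ≅ 0

Ȟ^0 ≅ Z, Ȟ^1 ≅ Z, Ȟ^2 ≅ 0


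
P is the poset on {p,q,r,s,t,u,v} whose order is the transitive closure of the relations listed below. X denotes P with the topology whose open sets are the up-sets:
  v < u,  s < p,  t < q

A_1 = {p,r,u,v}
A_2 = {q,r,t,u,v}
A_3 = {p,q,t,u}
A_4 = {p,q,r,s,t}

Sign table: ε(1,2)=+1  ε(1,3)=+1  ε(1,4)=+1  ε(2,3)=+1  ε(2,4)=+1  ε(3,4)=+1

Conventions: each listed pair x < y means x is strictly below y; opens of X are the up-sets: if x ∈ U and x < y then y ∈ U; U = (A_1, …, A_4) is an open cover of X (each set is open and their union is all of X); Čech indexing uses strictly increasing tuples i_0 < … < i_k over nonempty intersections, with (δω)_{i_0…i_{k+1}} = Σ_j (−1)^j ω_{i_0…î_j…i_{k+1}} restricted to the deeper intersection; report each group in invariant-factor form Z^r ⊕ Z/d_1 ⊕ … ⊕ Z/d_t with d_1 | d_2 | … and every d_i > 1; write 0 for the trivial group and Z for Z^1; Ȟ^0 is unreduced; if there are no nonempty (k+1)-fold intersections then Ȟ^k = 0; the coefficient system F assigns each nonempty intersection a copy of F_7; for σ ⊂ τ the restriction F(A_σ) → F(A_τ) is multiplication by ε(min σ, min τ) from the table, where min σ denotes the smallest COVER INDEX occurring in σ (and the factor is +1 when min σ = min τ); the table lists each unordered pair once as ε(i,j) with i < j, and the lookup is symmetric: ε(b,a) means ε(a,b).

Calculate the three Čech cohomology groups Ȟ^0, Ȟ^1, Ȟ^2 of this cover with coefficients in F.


Ȟ^0 ≅ Z/7; Ȟ^1 ≅ 0; Ȟ^2 ≅ Z/7

intersection data:
  A12={r,u,v} A13={p,u} A14={p,r} A23={q,t,u} A24={q,r,t} A34={p,q,t}
  A123={u} A124={r} A134={p} A234={q,t}
C dims 4,6,4; δ0: rk_F7 3; δ1: rk_F7 3
Ȟ^0 = (4 − 3) − 0 = 1, so Ȟ^0 ≅ Z/7
Ȟ^1 = (6 − 3) − 3 = 0, so Ȟ^1 ≅ 0
Ȟ^2 = (4 − 0) − 3 = 1, so Ȟ^2 ≅ Z/7


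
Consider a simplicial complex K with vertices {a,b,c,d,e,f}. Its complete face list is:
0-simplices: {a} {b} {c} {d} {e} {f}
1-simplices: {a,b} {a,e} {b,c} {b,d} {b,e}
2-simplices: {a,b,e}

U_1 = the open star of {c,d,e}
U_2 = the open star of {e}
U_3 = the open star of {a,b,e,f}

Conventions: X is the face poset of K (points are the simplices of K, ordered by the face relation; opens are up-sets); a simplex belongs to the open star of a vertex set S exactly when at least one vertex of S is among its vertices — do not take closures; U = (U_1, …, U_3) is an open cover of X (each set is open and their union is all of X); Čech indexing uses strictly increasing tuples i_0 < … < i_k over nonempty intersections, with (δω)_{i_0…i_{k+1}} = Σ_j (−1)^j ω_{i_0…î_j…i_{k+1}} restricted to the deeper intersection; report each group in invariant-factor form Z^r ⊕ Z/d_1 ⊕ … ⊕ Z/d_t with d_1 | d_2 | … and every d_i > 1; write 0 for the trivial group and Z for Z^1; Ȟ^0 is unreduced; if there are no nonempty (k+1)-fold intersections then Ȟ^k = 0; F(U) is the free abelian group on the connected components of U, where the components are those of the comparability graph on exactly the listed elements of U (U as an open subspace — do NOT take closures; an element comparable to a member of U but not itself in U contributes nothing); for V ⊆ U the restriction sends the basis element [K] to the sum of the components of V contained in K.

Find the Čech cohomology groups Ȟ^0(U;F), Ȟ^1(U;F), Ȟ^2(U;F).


cover nerve:
  U1={{c},{d},{e},{a,e},{b,c},{b,d},{b,e},{a,b,e}} U2={{e},{a,e},{b,e},{a,b,e}} U3={{a},{b},{e},{f},{a,b},{a,e},{b,c},{b,d},{b,e},{a,b,e}}
  U12={{e},{a,e},{b,e},{a,b,e}} U13={{e},{a,e},{b,c},{b,d},{b,e},{a,b,e}} U23={{e},{a,e},{b,e},{a,b,e}}
  U123={{e},{a,e},{b,e},{a,b,e}}
components per intersection:
  U1: {{c},{b,c}} {{d},{b,d}} {{e},{a,e},{b,e},{a,b,e}}
  U2: {{e},{a,e},{b,e},{a,b,e}}
  U3: {{a},{b},{e},{a,b},{a,e},{b,c},{b,d},{b,e},{a,b,e}} {{f}}
  U12: {{e},{a,e},{b,e},{a,b,e}}
  U13: {{e},{a,e},{b,e},{a,b,e}} {{b,c}} {{b,d}}
  U23: {{e},{a,e},{b,e},{a,b,e}}
  U123: {{e},{a,e},{b,e},{a,b,e}}
C dims 6,5,1; δ0: rk 4, SNF 1^4; δ1: rk 1, SNF 1^1
Ȟ^0: (6−4)−0=2 ⇒ Z^2
Ȟ^1: (5−1)−4=0 ⇒ 0
Ȟ^2: (1−0)−1=0 ⇒ 0

Ȟ^0 = Z^2; Ȟ^1 = 0; Ȟ^2 = 0


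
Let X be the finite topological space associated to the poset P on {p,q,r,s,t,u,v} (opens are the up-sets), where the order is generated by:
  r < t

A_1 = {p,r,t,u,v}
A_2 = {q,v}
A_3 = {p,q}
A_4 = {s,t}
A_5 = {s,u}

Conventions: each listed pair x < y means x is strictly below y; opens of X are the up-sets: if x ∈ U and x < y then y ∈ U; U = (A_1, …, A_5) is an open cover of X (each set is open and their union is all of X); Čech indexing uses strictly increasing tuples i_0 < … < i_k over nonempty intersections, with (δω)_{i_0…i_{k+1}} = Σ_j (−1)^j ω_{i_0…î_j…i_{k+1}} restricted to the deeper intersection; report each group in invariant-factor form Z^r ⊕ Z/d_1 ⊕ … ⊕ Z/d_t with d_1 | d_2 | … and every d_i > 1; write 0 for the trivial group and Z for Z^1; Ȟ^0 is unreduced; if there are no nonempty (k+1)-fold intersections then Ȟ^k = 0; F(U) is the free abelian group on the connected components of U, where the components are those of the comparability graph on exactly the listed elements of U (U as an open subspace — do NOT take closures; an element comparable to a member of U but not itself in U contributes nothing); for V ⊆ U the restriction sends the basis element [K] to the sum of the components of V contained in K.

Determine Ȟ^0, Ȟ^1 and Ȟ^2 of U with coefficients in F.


Ȟ^0 = Z^6, Ȟ^1 = 0, Ȟ^2 = 0

nerve simplices:
  A12={v} A13={p} A14={t} A15={u} A23={q} A45={s}
components per intersection:
  A1: {p} {r,t} {u} {v}
  A2: {q} {v}
  A3: {p} {q}
  A4: {s} {t}
  A5: {s} {u}
  A12: {v}
  A13: {p}
  A14: {t}
  A15: {u}
  A23: {q}
  A45: {s}
C dims 12,6; δ0: rk 6, SNF 1^6
degree 0: 12−6−0 = 6 → Ȟ^0 ≅ Z^6
degree 1: 6−0−6 = 0 → Ȟ^1 ≅ 0
degree 2: 0−0−0 = 0 → Ȟ^2 ≅ 0


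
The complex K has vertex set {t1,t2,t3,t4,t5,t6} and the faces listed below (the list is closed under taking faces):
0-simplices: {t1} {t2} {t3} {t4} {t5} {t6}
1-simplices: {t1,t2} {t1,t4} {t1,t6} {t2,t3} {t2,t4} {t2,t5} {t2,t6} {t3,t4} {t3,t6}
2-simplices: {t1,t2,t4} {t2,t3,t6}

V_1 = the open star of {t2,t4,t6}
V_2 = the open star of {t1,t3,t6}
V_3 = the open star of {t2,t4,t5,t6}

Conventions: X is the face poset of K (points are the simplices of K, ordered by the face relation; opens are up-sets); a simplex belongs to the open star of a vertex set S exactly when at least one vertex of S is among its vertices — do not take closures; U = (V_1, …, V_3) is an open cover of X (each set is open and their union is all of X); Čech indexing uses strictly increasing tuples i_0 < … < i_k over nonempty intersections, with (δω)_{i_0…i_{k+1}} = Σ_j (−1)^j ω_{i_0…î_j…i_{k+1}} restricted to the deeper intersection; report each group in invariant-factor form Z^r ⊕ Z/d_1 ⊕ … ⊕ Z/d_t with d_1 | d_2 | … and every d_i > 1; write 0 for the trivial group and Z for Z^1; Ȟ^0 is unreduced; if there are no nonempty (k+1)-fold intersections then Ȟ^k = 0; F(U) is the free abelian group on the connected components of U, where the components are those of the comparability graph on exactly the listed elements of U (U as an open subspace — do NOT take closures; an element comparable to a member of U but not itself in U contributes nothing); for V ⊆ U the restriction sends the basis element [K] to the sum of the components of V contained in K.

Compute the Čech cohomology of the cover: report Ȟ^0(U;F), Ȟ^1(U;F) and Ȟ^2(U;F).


Ȟ^0 = Z, Ȟ^1 = Z^2, Ȟ^2 = 0

nerve of the cover:
  V1={{t2},{t4},{t6},{t1,t2},{t1,t4},{t1,t6},{t2,t3},{t2,t4},{t2,t5},{t2,t6},{t3,t4},{t3,t6},{t1,t2,t4},{t2,t3,t6}} V2={{t1},{t3},{t6},{t1,t2},{t1,t4},{t1,t6},{t2,t3},{t2,t6},{t3,t4},{t3,t6},{t1,t2,t4},{t2,t3,t6}} V3={{t2},{t4},{t5},{t6},{t1,t2},{t1,t4},{t1,t6},{t2,t3},{t2,t4},{t2,t5},{t2,t6},{t3,t4},{t3,t6},{t1,t2,t4},{t2,t3,t6}}
  V12={{t6},{t1,t2},{t1,t4},{t1,t6},{t2,t3},{t2,t6},{t3,t4},{t3,t6},{t1,t2,t4},{t2,t3,t6}} V13={{t2},{t4},{t6},{t1,t2},{t1,t4},{t1,t6},{t2,t3},{t2,t4},{t2,t5},{t2,t6},{t3,t4},{t3,t6},{t1,t2,t4},{t2,t3,t6}} V23={{t6},{t1,t2},{t1,t4},{t1,t6},{t2,t3},{t2,t6},{t3,t4},{t3,t6},{t1,t2,t4},{t2,t3,t6}}
  V123={{t6},{t1,t2},{t1,t4},{t1,t6},{t2,t3},{t2,t6},{t3,t4},{t3,t6},{t1,t2,t4},{t2,t3,t6}}
components per intersection:
  V1: {{t2},{t4},{t6},{t1,t2},{t1,t4},{t1,t6},{t2,t3},{t2,t4},{t2,t5},{t2,t6},{t3,t4},{t3,t6},{t1,t2,t4},{t2,t3,t6}}
  V2: {{t1},{t3},{t6},{t1,t2},{t1,t4},{t1,t6},{t2,t3},{t2,t6},{t3,t4},{t3,t6},{t1,t2,t4},{t2,t3,t6}}
  V3: {{t2},{t4},{t5},{t6},{t1,t2},{t1,t4},{t1,t6},{t2,t3},{t2,t4},{t2,t5},{t2,t6},{t3,t4},{t3,t6},{t1,t2,t4},{t2,t3,t6}}
  V12: {{t6},{t1,t6},{t2,t3},{t2,t6},{t3,t6},{t2,t3,t6}} {{t1,t2},{t1,t4},{t1,t2,t4}} {{t3,t4}}
  V13: {{t2},{t4},{t6},{t1,t2},{t1,t4},{t1,t6},{t2,t3},{t2,t4},{t2,t5},{t2,t6},{t3,t4},{t3,t6},{t1,t2,t4},{t2,t3,t6}}
  V23: {{t6},{t1,t6},{t2,t3},{t2,t6},{t3,t6},{t2,t3,t6}} {{t1,t2},{t1,t4},{t1,t2,t4}} {{t3,t4}}
  V123: {{t6},{t1,t6},{t2,t3},{t2,t6},{t3,t6},{t2,t3,t6}} {{t1,t2},{t1,t4},{t1,t2,t4}} {{t3,t4}}
C dims 3,7,3; δ0: rk 2, SNF 1^2; δ1: rk 3, SNF 1^3
Ȟ^0 = (3 − 2) − 0 = 1, so Ȟ^0 ≅ Z
Ȟ^1 = (7 − 3) − 2 = 2, so Ȟ^1 ≅ Z^2
Ȟ^2 = (3 − 0) − 3 = 0, so Ȟ^2 ≅ 0


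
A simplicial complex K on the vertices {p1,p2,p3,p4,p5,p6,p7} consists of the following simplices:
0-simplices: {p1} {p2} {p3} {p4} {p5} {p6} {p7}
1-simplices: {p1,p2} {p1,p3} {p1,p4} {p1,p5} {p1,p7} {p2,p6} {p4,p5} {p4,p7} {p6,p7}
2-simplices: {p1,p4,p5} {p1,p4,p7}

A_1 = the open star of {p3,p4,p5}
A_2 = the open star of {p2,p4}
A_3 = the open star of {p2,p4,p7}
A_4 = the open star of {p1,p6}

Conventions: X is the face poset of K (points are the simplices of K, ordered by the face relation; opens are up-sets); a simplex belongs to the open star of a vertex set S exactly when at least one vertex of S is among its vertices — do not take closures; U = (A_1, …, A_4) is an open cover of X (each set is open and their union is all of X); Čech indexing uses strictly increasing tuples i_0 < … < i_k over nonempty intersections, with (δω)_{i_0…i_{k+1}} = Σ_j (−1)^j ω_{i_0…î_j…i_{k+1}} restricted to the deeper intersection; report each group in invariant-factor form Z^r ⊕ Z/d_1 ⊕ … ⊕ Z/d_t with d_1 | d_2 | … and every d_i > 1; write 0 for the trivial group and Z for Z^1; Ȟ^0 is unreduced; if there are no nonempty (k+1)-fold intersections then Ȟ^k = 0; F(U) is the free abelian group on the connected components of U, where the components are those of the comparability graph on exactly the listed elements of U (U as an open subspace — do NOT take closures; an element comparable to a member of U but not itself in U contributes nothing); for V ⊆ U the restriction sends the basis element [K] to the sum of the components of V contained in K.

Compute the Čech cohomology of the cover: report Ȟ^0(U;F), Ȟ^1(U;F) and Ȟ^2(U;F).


Ȟ^0 ≅ Z,  Ȟ^1 ≅ Z,  Ȟ^2 ≅ 0

nonempty intersections:
  A1={{p3},{p4},{p5},{p1,p3},{p1,p4},{p1,p5},{p4,p5},{p4,p7},{p1,p4,p5},{p1,p4,p7}} A2={{p2},{p4},{p1,p2},{p1,p4},{p2,p6},{p4,p5},{p4,p7},{p1,p4,p5},{p1,p4,p7}} A3={{p2},{p4},{p7},{p1,p2},{p1,p4},{p1,p7},{p2,p6},{p4,p5},{p4,p7},{p6,p7},{p1,p4,p5},{p1,p4,p7}} A4={{p1},{p6},{p1,p2},{p1,p3},{p1,p4},{p1,p5},{p1,p7},{p2,p6},{p6,p7},{p1,p4,p5},{p1,p4,p7}}
  A12={{p4},{p1,p4},{p4,p5},{p4,p7},{p1,p4,p5},{p1,p4,p7}} A13={{p4},{p1,p4},{p4,p5},{p4,p7},{p1,p4,p5},{p1,p4,p7}} A14={{p1,p3},{p1,p4},{p1,p5},{p1,p4,p5},{p1,p4,p7}} A23={{p2},{p4},{p1,p2},{p1,p4},{p2,p6},{p4,p5},{p4,p7},{p1,p4,p5},{p1,p4,p7}} A24={{p1,p2},{p1,p4},{p2,p6},{p1,p4,p5},{p1,p4,p7}} A34={{p1,p2},{p1,p4},{p1,p7},{p2,p6},{p6,p7},{p1,p4,p5},{p1,p4,p7}}
  A123={{p4},{p1,p4},{p4,p5},{p4,p7},{p1,p4,p5},{p1,p4,p7}} A124={{p1,p4},{p1,p4,p5},{p1,p4,p7}} A134={{p1,p4},{p1,p4,p5},{p1,p4,p7}} A234={{p1,p2},{p1,p4},{p2,p6},{p1,p4,p5},{p1,p4,p7}}
  A1234={{p1,p4},{p1,p4,p5},{p1,p4,p7}}
components per intersection:
  A1: {{p3},{p1,p3}} {{p4},{p5},{p1,p4},{p1,p5},{p4,p5},{p4,p7},{p1,p4,p5},{p1,p4,p7}}
  A2: {{p2},{p1,p2},{p2,p6}} {{p4},{p1,p4},{p4,p5},{p4,p7},{p1,p4,p5},{p1,p4,p7}}
  A3: {{p2},{p1,p2},{p2,p6}} {{p4},{p7},{p1,p4},{p1,p7},{p4,p5},{p4,p7},{p6,p7},{p1,p4,p5},{p1,p4,p7}}
  A4: {{p1},{p1,p2},{p1,p3},{p1,p4},{p1,p5},{p1,p7},{p1,p4,p5},{p1,p4,p7}} {{p6},{p2,p6},{p6,p7}}
  A12: {{p4},{p1,p4},{p4,p5},{p4,p7},{p1,p4,p5},{p1,p4,p7}}
  A13: {{p4},{p1,p4},{p4,p5},{p4,p7},{p1,p4,p5},{p1,p4,p7}}
  A14: {{p1,p3}} {{p1,p4},{p1,p5},{p1,p4,p5},{p1,p4,p7}}
  A23: {{p2},{p1,p2},{p2,p6}} {{p4},{p1,p4},{p4,p5},{p4,p7},{p1,p4,p5},{p1,p4,p7}}
  A24: {{p1,p2}} {{p1,p4},{p1,p4,p5},{p1,p4,p7}} {{p2,p6}}
  A34: {{p1,p2}} {{p1,p4},{p1,p7},{p1,p4,p5},{p1,p4,p7}} {{p2,p6}} {{p6,p7}}
  A123: {{p4},{p1,p4},{p4,p5},{p4,p7},{p1,p4,p5},{p1,p4,p7}}
  A124: {{p1,p4},{p1,p4,p5},{p1,p4,p7}}
  A134: {{p1,p4},{p1,p4,p5},{p1,p4,p7}}
  A234: {{p1,p2}} {{p1,p4},{p1,p4,p5},{p1,p4,p7}} {{p2,p6}}
  A1234: {{p1,p4},{p1,p4,p5},{p1,p4,p7}}
C dims 8,13,6,1; δ0: rk 7, SNF 1^7; δ1: rk 5, SNF 1^5; δ2: rk 1, SNF 1^1
Ȟ^0: (8−7)−0=1 ⇒ Z
Ȟ^1: (13−5)−7=1 ⇒ Z
Ȟ^2: (6−1)−5=0 ⇒ 0


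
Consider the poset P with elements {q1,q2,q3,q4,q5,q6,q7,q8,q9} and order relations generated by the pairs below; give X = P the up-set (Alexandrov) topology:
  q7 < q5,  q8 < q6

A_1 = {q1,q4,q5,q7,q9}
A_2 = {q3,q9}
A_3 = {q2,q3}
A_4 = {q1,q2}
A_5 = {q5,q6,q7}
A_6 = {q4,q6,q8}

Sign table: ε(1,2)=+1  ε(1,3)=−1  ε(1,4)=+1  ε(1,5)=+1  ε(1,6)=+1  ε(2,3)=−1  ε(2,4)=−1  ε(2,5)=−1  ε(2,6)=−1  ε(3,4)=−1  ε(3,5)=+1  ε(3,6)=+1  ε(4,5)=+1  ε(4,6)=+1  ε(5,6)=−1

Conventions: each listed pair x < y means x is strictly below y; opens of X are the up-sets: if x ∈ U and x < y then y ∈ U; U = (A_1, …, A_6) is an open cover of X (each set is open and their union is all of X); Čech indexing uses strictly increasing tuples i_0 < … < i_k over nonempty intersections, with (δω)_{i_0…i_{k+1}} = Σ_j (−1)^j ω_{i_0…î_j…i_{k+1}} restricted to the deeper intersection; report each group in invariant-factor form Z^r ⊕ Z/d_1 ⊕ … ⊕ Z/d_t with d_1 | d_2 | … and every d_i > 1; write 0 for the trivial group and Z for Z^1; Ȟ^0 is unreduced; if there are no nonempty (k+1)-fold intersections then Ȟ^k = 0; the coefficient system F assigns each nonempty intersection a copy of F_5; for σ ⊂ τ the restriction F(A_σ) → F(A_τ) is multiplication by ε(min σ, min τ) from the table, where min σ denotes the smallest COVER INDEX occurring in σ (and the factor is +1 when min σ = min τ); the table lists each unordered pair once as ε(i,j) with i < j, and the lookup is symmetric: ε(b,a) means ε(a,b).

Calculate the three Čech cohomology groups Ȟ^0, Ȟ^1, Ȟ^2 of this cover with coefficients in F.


intersection data:
  A12={q9} A14={q1} A15={q5,q7} A16={q4} A23={q3} A34={q2} A56={q6}
C dims 6,7; δ0: rk_F5 6
Ȟ^0 = (6 − 6) − 0 = 0, so Ȟ^0 ≅ 0
Ȟ^1 = (7 − 0) − 6 = 1, so Ȟ^1 ≅ Z/5
Ȟ^2 = (0 − 0) − 0 = 0, so Ȟ^2 ≅ 0

Ȟ^0 ≅ 0, Ȟ^1 ≅ Z/5 and Ȟ^2 ≅ 0


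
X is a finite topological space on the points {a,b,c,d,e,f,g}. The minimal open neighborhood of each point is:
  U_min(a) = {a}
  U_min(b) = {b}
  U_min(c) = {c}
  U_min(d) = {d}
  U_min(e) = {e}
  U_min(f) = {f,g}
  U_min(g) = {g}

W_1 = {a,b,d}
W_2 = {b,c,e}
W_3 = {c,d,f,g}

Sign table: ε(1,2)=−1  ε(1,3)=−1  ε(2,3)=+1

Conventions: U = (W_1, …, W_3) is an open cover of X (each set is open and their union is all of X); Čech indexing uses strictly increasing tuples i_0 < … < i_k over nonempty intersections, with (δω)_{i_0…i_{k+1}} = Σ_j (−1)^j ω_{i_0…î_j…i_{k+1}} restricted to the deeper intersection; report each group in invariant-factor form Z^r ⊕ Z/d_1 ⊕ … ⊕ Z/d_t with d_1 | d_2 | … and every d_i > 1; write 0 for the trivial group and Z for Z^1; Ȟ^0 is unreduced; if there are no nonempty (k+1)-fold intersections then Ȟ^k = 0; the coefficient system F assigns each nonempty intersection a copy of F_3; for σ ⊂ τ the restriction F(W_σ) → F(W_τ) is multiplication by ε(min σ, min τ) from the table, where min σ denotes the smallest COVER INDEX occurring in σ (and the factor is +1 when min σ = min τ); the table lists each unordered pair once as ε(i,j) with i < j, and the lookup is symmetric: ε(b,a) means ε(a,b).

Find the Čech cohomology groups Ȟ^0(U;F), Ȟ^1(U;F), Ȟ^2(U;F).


nonempty intersections:
  W12={b} W13={d} W23={c}
C dims 3,3; δ0: rk_F3 2
Ȟ^0: (3−2)−0=1 ⇒ Z/3
Ȟ^1: (3−0)−2=1 ⇒ Z/3
Ȟ^2: (0−0)−0=0 ⇒ 0

Ȟ^0(U;F) ≅ Z/3, Ȟ^1(U;F) ≅ Z/3, Ȟ^2(U;F) ≅ 0


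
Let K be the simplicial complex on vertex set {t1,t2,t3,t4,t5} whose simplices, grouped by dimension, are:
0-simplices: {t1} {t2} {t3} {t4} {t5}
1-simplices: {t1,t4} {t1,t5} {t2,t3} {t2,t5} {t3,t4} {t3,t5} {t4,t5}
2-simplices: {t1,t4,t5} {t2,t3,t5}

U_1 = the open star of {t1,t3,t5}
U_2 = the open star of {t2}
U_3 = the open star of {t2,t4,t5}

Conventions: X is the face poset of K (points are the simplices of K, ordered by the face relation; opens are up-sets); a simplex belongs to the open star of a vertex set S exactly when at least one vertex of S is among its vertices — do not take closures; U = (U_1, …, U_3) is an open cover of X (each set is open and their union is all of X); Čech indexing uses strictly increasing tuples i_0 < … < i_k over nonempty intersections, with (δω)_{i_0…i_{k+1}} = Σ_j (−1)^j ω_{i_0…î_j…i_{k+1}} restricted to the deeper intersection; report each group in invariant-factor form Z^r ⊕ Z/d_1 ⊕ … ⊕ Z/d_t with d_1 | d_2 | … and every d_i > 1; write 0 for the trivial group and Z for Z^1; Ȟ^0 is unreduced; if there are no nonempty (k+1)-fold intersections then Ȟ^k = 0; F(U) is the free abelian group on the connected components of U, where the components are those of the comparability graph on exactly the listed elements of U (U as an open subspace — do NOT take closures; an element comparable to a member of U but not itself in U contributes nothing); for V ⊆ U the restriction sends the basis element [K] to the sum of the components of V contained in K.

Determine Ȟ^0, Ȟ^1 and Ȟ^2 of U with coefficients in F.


cover nerve:
  U1={{t1},{t3},{t5},{t1,t4},{t1,t5},{t2,t3},{t2,t5},{t3,t4},{t3,t5},{t4,t5},{t1,t4,t5},{t2,t3,t5}} U2={{t2},{t2,t3},{t2,t5},{t2,t3,t5}} U3={{t2},{t4},{t5},{t1,t4},{t1,t5},{t2,t3},{t2,t5},{t3,t4},{t3,t5},{t4,t5},{t1,t4,t5},{t2,t3,t5}}
  U12={{t2,t3},{t2,t5},{t2,t3,t5}} U13={{t5},{t1,t4},{t1,t5},{t2,t3},{t2,t5},{t3,t4},{t3,t5},{t4,t5},{t1,t4,t5},{t2,t3,t5}} U23={{t2},{t2,t3},{t2,t5},{t2,t3,t5}}
  U123={{t2,t3},{t2,t5},{t2,t3,t5}}
components per intersection:
  U1: {{t1},{t3},{t5},{t1,t4},{t1,t5},{t2,t3},{t2,t5},{t3,t4},{t3,t5},{t4,t5},{t1,t4,t5},{t2,t3,t5}}
  U2: {{t2},{t2,t3},{t2,t5},{t2,t3,t5}}
  U3: {{t2},{t4},{t5},{t1,t4},{t1,t5},{t2,t3},{t2,t5},{t3,t4},{t3,t5},{t4,t5},{t1,t4,t5},{t2,t3,t5}}
  U12: {{t2,t3},{t2,t5},{t2,t3,t5}}
  U13: {{t5},{t1,t4},{t1,t5},{t2,t3},{t2,t5},{t3,t5},{t4,t5},{t1,t4,t5},{t2,t3,t5}} {{t3,t4}}
  U23: {{t2},{t2,t3},{t2,t5},{t2,t3,t5}}
  U123: {{t2,t3},{t2,t5},{t2,t3,t5}}
C dims 3,4,1; δ0: rk 2, SNF 1^2; δ1: rk 1, SNF 1^1
Ȟ^0: (3−2)−0=1 ⇒ Z
Ȟ^1: (4−1)−2=1 ⇒ Z
Ȟ^2: (1−0)−1=0 ⇒ 0

Ȟ^0(U;F) ≅ Z, Ȟ^1(U;F) ≅ Z and Ȟ^2(U;F) ≅ 0


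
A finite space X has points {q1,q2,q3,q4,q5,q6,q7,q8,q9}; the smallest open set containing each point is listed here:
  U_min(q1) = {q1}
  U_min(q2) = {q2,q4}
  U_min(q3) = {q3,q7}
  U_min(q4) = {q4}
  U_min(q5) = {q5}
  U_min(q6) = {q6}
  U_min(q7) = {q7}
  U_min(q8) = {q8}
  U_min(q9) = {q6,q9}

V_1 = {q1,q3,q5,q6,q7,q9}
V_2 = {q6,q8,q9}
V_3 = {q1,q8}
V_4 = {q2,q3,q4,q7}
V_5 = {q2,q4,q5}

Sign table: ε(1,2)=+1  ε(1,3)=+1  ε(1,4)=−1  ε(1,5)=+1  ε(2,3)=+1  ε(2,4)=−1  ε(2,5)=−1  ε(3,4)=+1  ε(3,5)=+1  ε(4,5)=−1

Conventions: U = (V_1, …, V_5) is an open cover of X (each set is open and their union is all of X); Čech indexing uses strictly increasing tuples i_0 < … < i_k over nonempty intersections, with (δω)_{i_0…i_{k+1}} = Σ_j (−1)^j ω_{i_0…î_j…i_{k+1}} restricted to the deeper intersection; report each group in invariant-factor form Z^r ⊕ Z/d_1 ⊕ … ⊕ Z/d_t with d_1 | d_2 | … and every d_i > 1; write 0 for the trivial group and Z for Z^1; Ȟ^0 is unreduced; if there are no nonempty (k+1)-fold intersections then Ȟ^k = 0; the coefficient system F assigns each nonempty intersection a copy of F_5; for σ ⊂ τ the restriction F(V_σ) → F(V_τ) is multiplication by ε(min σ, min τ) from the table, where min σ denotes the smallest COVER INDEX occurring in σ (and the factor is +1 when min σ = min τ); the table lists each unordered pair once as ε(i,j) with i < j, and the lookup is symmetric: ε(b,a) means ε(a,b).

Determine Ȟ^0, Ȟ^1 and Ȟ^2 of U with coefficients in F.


Ȟ^0(U;F) ≅ Z/5, Ȟ^1(U;F) ≅ Z/5 ⊕ Z/5, Ȟ^2(U;F) ≅ 0

nonempty intersections:
  V12={q6,q9} V13={q1} V14={q3,q7} V15={q5} V23={q8} V45={q2,q4}
C dims 5,6; δ0: rk_F5 4
Ȟ^0: (5−4)−0=1 ⇒ Z/5
Ȟ^1: (6−0)−4=2 ⇒ Z/5 ⊕ Z/5
Ȟ^2: (0−0)−0=0 ⇒ 0


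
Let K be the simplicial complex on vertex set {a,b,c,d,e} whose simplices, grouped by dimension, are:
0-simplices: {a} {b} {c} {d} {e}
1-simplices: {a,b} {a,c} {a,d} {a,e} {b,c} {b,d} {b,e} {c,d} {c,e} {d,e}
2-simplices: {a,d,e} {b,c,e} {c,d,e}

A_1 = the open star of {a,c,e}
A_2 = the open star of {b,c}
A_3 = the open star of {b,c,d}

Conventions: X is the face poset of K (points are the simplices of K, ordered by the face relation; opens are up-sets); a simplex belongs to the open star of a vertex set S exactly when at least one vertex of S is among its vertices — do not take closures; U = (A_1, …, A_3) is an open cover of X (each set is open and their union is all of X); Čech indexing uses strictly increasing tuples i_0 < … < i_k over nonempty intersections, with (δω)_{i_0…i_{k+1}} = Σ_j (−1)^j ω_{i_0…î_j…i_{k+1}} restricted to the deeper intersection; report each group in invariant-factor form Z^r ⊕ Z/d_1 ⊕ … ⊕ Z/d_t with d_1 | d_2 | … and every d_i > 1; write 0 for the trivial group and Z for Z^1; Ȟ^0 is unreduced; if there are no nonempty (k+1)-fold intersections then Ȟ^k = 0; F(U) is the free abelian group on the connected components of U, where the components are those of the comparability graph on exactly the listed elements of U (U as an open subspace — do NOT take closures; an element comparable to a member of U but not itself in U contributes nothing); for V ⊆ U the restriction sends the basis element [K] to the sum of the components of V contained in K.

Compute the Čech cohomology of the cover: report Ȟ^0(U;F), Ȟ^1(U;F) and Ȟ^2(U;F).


Ȟ^0 = Z; Ȟ^1 = Z; Ȟ^2 = 0

nerve of the cover:
  A1={{a},{c},{e},{a,b},{a,c},{a,d},{a,e},{b,c},{b,e},{c,d},{c,e},{d,e},{a,d,e},{b,c,e},{c,d,e}} A2={{b},{c},{a,b},{a,c},{b,c},{b,d},{b,e},{c,d},{c,e},{b,c,e},{c,d,e}} A3={{b},{c},{d},{a,b},{a,c},{a,d},{b,c},{b,d},{b,e},{c,d},{c,e},{d,e},{a,d,e},{b,c,e},{c,d,e}}
  A12={{c},{a,b},{a,c},{b,c},{b,e},{c,d},{c,e},{b,c,e},{c,d,e}} A13={{c},{a,b},{a,c},{a,d},{b,c},{b,e},{c,d},{c,e},{d,e},{a,d,e},{b,c,e},{c,d,e}} A23={{b},{c},{a,b},{a,c},{b,c},{b,d},{b,e},{c,d},{c,e},{b,c,e},{c,d,e}}
  A123={{c},{a,b},{a,c},{b,c},{b,e},{c,d},{c,e},{b,c,e},{c,d,e}}
components per intersection:
  A1: {{a},{c},{e},{a,b},{a,c},{a,d},{a,e},{b,c},{b,e},{c,d},{c,e},{d,e},{a,d,e},{b,c,e},{c,d,e}}
  A2: {{b},{c},{a,b},{a,c},{b,c},{b,d},{b,e},{c,d},{c,e},{b,c,e},{c,d,e}}
  A3: {{b},{c},{d},{a,b},{a,c},{a,d},{b,c},{b,d},{b,e},{c,d},{c,e},{d,e},{a,d,e},{b,c,e},{c,d,e}}
  A12: {{c},{a,c},{b,c},{b,e},{c,d},{c,e},{b,c,e},{c,d,e}} {{a,b}}
  A13: {{c},{a,c},{a,d},{b,c},{b,e},{c,d},{c,e},{d,e},{a,d,e},{b,c,e},{c,d,e}} {{a,b}}
  A23: {{b},{c},{a,b},{a,c},{b,c},{b,d},{b,e},{c,d},{c,e},{b,c,e},{c,d,e}}
  A123: {{c},{a,c},{b,c},{b,e},{c,d},{c,e},{b,c,e},{c,d,e}} {{a,b}}
C dims 3,5,2; δ0: rk 2, SNF 1^2; δ1: rk 2, SNF 1^2
Ȟ^0 = (3 − 2) − 0 = 1, so Ȟ^0 ≅ Z
Ȟ^1 = (5 − 2) − 2 = 1, so Ȟ^1 ≅ Z
Ȟ^2 = (2 − 0) − 2 = 0, so Ȟ^2 ≅ 0
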